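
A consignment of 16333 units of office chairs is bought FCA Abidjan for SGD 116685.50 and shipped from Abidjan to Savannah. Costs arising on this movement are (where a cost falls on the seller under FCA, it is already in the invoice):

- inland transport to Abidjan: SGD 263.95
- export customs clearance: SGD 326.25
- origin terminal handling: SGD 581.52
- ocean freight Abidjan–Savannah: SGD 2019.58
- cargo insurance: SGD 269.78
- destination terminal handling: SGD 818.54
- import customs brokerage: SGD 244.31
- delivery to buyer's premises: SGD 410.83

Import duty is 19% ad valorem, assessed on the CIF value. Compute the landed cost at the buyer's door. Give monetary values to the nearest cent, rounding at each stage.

FCA: the seller delivers export-cleared goods to the carrier; the buyer bears costs from that point.
Already in the invoice (seller's account under FCA): inland to port, export clearance — exclude.
CIF value = FCA price + origin terminal + freight + insurance = 116685.50 + 581.52 + 2019.58 + 269.78 = 119556.38
Import duty = 119556.38 × 19% = 22715.71
Buyer bears: origin terminal 581.52 + freight 2019.58 + insurance 269.78 + destination terminal 818.54 + brokerage 244.31 + delivery 410.83 + duty 22715.71 = 27060.27
Landed cost = invoice 116685.50 + 27060.27 = 143745.77

Total landed cost: SGD 143745.77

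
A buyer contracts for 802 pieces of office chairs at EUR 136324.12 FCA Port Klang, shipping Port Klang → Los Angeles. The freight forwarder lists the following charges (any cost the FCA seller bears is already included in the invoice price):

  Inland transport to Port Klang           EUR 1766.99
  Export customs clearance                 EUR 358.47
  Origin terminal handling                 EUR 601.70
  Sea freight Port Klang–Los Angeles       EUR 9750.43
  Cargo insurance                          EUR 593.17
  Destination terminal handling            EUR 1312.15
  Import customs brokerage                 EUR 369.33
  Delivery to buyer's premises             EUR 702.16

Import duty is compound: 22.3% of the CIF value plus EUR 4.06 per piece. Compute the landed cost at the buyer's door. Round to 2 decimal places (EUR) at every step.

Total landed cost: EUR 185750.26

FCA: the seller delivers export-cleared goods to the carrier; the buyer bears costs from that point.
Already in the invoice (seller's account under FCA): inland to port, export clearance — exclude.
CIF value = FCA price + origin terminal + freight + insurance = 136324.12 + 601.70 + 9750.43 + 593.17 = 147269.42
Ad valorem component: 147269.42 × 22.3% = 32841.08
Specific component: 802 × 4.06 = 3256.12
Import duty = 32841.08 + 3256.12 = 36097.20
Buyer bears: origin terminal 601.70 + freight 9750.43 + insurance 593.17 + destination terminal 1312.15 + brokerage 369.33 + delivery 702.16 + duty 36097.20 = 49426.14
Landed cost = invoice 136324.12 + 49426.14 = 185750.26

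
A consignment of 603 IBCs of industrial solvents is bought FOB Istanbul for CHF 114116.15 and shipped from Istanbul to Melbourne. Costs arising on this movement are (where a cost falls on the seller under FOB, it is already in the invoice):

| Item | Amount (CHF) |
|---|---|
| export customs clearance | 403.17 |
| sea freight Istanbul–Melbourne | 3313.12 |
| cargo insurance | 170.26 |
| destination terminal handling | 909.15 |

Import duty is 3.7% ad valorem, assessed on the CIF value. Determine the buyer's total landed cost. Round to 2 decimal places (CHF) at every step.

Total landed cost: CHF 122859.86

FOB: the seller bears costs until goods are on board at the origin port; the buyer bears freight, insurance and all costs thereafter.
Already in the invoice (seller's account under FOB): export clearance — exclude.
CIF value = FOB price + freight + insurance = 114116.15 + 3313.12 + 170.26 = 117599.53
Import duty = 117599.53 × 3.7% = 4351.18
Buyer bears: freight 3313.12 + insurance 170.26 + destination terminal 909.15 + duty 4351.18 = 8743.71
Landed cost = invoice 114116.15 + 8743.71 = 122859.86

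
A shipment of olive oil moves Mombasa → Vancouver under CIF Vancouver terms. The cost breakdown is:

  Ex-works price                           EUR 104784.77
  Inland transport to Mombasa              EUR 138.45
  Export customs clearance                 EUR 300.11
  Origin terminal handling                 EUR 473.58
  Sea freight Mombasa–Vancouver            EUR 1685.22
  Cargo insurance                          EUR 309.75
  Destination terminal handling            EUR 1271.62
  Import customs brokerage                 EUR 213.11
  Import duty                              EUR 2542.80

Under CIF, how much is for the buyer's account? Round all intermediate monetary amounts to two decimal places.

CIF: the seller pays costs through ocean freight and marine insurance to the destination port.
Seller's account: goods 104784.77 + inland to port 138.45 + export clearance 300.11 + origin terminal 473.58 + freight 1685.22 + insurance 309.75 = 107691.88
Buyer's account: destination terminal 1271.62 + brokerage 213.11 + duty 2542.80 = 4027.53

Buyer's account: EUR 4027.53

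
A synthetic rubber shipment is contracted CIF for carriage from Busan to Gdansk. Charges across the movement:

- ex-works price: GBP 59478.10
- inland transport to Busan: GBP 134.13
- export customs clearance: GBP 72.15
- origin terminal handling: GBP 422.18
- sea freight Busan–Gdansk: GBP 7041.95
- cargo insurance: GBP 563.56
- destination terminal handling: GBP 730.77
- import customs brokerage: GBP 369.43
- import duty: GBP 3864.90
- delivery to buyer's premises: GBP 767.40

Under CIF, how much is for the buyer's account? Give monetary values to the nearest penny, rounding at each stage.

Buyer's account: GBP 5732.50

CIF: the seller pays costs through ocean freight and marine insurance to the destination port.
Seller's account: goods 59478.10 + inland to port 134.13 + export clearance 72.15 + origin terminal 422.18 + freight 7041.95 + insurance 563.56 = 67712.07
Buyer's account: destination terminal 730.77 + brokerage 369.43 + duty 3864.90 + delivery 767.40 = 5732.50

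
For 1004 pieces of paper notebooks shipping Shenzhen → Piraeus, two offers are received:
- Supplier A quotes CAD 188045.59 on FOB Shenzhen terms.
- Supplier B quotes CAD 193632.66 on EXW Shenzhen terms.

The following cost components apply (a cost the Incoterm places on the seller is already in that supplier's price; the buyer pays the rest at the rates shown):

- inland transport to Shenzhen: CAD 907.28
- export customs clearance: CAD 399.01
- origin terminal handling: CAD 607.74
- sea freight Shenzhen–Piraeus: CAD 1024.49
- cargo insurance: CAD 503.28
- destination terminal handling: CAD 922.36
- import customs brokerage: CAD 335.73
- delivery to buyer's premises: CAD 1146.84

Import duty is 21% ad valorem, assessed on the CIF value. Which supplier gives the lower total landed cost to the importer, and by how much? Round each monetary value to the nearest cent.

Supplier A (FOB):
CIF value = FOB price + freight + insurance = 188045.59 + 1024.49 + 503.28 = 189573.36
Import duty = 189573.36 × 21% = 39810.41
Buyer bears (A): 1024.49 + 503.28 + 922.36 + 335.73 + 1146.84 = 3932.70
Landed cost (A) = invoice 188045.59 + 3932.70 + duty 39810.41 = 231788.70
Supplier B (EXW):
CIF value = EXW price + inland to port + export clearance + origin terminal + freight + insurance = 193632.66 + 907.28 + 399.01 + 607.74 + 1024.49 + 503.28 = 197074.46
Import duty = 197074.46 × 21% = 41385.64
Buyer bears (B): 907.28 + 399.01 + 607.74 + 1024.49 + 503.28 + 922.36 + 335.73 + 1146.84 = 5846.73
Landed cost (B) = invoice 193632.66 + 5846.73 + duty 41385.64 = 240865.03
Difference = |231788.70 − 240865.03| = 9076.33

Supplier A is cheaper by CAD 9076.33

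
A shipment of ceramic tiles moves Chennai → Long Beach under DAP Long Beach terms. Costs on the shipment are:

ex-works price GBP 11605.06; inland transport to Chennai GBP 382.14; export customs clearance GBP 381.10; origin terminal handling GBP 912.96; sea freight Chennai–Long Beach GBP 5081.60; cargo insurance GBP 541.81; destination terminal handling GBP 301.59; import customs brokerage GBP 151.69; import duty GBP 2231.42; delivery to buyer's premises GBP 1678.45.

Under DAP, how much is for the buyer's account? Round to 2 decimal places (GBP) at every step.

Buyer's account: GBP 2383.11

DAP: the seller bears all costs to the named destination except import duty and clearance.
Seller's account: goods 11605.06 + inland to port 382.14 + export clearance 381.10 + origin terminal 912.96 + freight 5081.60 + insurance 541.81 + destination terminal 301.59 + delivery 1678.45 = 20884.71
Buyer's account: brokerage 151.69 + duty 2231.42 = 2383.11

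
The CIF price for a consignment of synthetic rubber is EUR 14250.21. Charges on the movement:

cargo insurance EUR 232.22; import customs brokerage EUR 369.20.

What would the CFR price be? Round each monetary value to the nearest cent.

Not relevant to the conversion: brokerage — on the buyer under both terms; not part of either seller's price.
From CIF to CFR, the seller no longer bears: insurance.
CFR price = 14250.21 − 232.22 = 14017.99

CFR price: EUR 14017.99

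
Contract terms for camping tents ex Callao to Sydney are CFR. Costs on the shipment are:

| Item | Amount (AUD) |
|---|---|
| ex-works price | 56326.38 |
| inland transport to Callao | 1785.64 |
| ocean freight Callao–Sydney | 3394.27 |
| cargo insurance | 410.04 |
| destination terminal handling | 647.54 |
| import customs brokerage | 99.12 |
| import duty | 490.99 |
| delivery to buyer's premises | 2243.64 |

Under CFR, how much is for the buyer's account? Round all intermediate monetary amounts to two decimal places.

Buyer's account: AUD 3891.33

CFR: the seller pays costs through ocean freight to the destination port, but not insurance.
Seller's account: goods 56326.38 + inland to port 1785.64 + freight 3394.27 = 61506.29
Buyer's account: insurance 410.04 + destination terminal 647.54 + brokerage 99.12 + duty 490.99 + delivery 2243.64 = 3891.33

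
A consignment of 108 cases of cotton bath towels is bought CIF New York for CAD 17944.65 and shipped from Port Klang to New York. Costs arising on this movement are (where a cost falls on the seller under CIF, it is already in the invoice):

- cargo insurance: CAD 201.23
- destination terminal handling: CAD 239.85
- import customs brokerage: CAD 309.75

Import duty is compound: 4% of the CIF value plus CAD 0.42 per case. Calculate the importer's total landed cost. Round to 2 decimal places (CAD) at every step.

Total landed cost: CAD 19257.40

CIF: the seller pays costs through ocean freight and marine insurance to the destination port.
Already in the invoice (seller's account under CIF): insurance — exclude.
The CIF price already equals the CIF value: 17944.65
Ad valorem component: 17944.65 × 4% = 717.79
Specific component: 108 × 0.42 = 45.36
Import duty = 717.79 + 45.36 = 763.15
Buyer bears: destination terminal 239.85 + brokerage 309.75 + duty 763.15 = 1312.75
Landed cost = invoice 17944.65 + 1312.75 = 19257.40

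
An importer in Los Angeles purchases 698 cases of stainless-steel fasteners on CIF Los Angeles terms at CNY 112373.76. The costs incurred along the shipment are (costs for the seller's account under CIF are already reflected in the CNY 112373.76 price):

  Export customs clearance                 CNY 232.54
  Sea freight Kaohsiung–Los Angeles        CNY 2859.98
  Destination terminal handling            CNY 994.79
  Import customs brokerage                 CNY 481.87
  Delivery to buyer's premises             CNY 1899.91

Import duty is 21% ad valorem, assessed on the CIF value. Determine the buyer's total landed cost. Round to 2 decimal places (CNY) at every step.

CIF: the seller pays costs through ocean freight and marine insurance to the destination port.
Already in the invoice (seller's account under CIF): export clearance, freight — exclude.
The CIF price already equals the CIF value: 112373.76
Import duty = 112373.76 × 21% = 23598.49
Buyer bears: destination terminal 994.79 + brokerage 481.87 + delivery 1899.91 + duty 23598.49 = 26975.06
Landed cost = invoice 112373.76 + 26975.06 = 139348.82

Total landed cost: CNY 139348.82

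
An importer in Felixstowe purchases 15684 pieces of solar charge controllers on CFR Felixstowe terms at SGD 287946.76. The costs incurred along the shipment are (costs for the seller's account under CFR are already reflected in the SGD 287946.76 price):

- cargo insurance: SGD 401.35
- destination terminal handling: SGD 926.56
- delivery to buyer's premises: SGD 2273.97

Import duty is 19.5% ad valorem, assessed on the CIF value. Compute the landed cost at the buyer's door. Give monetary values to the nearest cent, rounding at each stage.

CFR: the seller pays costs through ocean freight to the destination port, but not insurance.
CIF value = CFR price + insurance = 287946.76 + 401.35 = 288348.11
Import duty = 288348.11 × 19.5% = 56227.88
Buyer bears: insurance 401.35 + destination terminal 926.56 + delivery 2273.97 + duty 56227.88 = 59829.76
Landed cost = invoice 287946.76 + 59829.76 = 347776.52

Total landed cost: SGD 347776.52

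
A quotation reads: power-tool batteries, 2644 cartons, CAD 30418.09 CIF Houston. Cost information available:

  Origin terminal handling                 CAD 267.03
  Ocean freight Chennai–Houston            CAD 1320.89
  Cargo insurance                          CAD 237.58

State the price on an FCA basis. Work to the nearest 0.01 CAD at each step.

From CIF to FCA, the seller no longer bears: origin terminal, freight, insurance.
FCA price = 30418.09 − 267.03 − 1320.89 − 237.58 = 28592.59

FCA price: CAD 28592.59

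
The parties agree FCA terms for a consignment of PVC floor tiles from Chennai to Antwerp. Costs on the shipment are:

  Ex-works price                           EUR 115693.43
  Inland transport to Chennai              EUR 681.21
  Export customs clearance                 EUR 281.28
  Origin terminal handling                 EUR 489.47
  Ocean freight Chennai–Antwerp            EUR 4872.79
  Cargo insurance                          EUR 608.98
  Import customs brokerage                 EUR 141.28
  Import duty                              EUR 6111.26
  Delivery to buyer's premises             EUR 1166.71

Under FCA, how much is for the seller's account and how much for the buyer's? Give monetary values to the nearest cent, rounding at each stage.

Seller: EUR 116655.92; buyer: EUR 13390.49

FCA: the seller delivers export-cleared goods to the carrier; the buyer bears costs from that point.
Seller's account: goods 115693.43 + inland to port 681.21 + export clearance 281.28 = 116655.92
Buyer's account: origin terminal 489.47 + freight 4872.79 + insurance 608.98 + brokerage 141.28 + duty 6111.26 + delivery 1166.71 = 13390.49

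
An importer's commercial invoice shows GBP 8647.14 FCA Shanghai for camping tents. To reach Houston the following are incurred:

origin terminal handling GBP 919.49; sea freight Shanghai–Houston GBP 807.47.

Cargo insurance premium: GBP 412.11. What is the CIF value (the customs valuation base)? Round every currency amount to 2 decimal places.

CIF value: GBP 10786.21

CIF = FCA price + pre-shipment costs + freight + insurance
CIF = 8647.14 + 919.49 + 807.47 + 412.11 = 10786.21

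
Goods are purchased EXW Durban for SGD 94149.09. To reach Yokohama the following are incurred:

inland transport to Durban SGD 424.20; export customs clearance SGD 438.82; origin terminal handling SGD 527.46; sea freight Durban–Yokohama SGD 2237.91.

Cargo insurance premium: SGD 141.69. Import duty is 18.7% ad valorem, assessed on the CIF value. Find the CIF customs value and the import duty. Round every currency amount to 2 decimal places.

CIF = EXW price + pre-shipment costs + freight + insurance
CIF = 94149.09 + 424.20 + 438.82 + 527.46 + 2237.91 + 141.69 = 97919.17
Import duty = 97919.17 × 18.7% = 18310.88

CIF value: SGD 97919.17; import duty: SGD 18310.88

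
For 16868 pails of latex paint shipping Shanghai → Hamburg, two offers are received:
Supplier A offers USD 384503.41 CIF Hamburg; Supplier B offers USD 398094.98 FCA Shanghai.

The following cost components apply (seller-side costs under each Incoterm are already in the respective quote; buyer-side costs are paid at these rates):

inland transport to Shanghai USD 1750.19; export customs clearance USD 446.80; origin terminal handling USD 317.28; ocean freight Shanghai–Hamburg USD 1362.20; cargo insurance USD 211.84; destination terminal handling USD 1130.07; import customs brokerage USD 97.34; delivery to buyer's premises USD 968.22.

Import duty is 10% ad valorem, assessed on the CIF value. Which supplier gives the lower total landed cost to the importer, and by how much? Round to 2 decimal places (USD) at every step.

Supplier A (CIF):
The CIF price already equals the CIF value: 384503.41
Import duty = 384503.41 × 10% = 38450.34
Buyer bears (A): 1130.07 + 97.34 + 968.22 = 2195.63
Landed cost (A) = invoice 384503.41 + 2195.63 + duty 38450.34 = 425149.38
Supplier B (FCA):
CIF value = FCA price + origin terminal + freight + insurance = 398094.98 + 317.28 + 1362.20 + 211.84 = 399986.30
Import duty = 399986.30 × 10% = 39998.63
Buyer bears (B): 317.28 + 1362.20 + 211.84 + 1130.07 + 97.34 + 968.22 = 4086.95
Landed cost (B) = invoice 398094.98 + 4086.95 + duty 39998.63 = 442180.56
Difference = |425149.38 − 442180.56| = 17031.18

Supplier A is cheaper by USD 17031.18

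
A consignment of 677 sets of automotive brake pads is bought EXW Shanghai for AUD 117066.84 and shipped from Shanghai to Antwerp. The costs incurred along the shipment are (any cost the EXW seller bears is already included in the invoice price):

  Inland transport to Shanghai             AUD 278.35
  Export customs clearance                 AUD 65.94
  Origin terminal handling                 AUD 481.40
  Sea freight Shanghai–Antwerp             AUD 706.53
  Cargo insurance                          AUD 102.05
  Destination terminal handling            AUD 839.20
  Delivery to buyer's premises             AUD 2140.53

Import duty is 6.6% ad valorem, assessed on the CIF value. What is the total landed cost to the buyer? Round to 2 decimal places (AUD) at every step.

EXW: the seller makes goods available at their premises; the buyer bears all onward costs.
CIF value = EXW price + inland to port + export clearance + origin terminal + freight + insurance = 117066.84 + 278.35 + 65.94 + 481.40 + 706.53 + 102.05 = 118701.11
Import duty = 118701.11 × 6.6% = 7834.27
Buyer bears: inland to port 278.35 + export clearance 65.94 + origin terminal 481.40 + freight 706.53 + insurance 102.05 + destination terminal 839.20 + delivery 2140.53 + duty 7834.27 = 12448.27
Landed cost = invoice 117066.84 + 12448.27 = 129515.11

Total landed cost: AUD 129515.11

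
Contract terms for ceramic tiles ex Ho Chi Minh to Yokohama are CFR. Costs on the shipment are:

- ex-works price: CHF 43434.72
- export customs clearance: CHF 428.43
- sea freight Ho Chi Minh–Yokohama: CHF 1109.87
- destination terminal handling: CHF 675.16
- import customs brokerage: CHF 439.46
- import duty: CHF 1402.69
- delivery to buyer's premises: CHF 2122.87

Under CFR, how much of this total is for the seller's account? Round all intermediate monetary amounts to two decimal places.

Seller's account: CHF 44973.02

CFR: the seller pays costs through ocean freight to the destination port, but not insurance.
Seller's account: goods 43434.72 + export clearance 428.43 + freight 1109.87 = 44973.02
Buyer's account: destination terminal 675.16 + brokerage 439.46 + duty 1402.69 + delivery 2122.87 = 4640.18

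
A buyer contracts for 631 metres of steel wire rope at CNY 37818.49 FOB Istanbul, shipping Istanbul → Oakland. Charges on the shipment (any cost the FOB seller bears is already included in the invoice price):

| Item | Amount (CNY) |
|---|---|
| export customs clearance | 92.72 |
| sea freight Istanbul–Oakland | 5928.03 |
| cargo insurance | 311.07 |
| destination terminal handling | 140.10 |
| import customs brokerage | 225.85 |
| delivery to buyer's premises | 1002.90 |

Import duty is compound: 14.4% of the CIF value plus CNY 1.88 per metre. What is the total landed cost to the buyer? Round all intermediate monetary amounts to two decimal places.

Total landed cost: CNY 52957.01

FOB: the seller bears costs until goods are on board at the origin port; the buyer bears freight, insurance and all costs thereafter.
Already in the invoice (seller's account under FOB): export clearance — exclude.
CIF value = FOB price + freight + insurance = 37818.49 + 5928.03 + 311.07 = 44057.59
Ad valorem component: 44057.59 × 14.4% = 6344.29
Specific component: 631 × 1.88 = 1186.28
Import duty = 6344.29 + 1186.28 = 7530.57
Buyer bears: freight 5928.03 + insurance 311.07 + destination terminal 140.10 + brokerage 225.85 + delivery 1002.90 + duty 7530.57 = 15138.52
Landed cost = invoice 37818.49 + 15138.52 = 52957.01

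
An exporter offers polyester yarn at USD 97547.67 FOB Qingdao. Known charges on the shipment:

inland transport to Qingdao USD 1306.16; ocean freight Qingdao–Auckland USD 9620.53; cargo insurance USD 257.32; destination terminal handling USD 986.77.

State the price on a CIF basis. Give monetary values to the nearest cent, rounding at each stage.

CIF price: USD 107425.52

Not relevant to the conversion: inland to port — on the seller under both FOB and CIF; already in the FOB price and stays in the CIF price. destination terminal — on the buyer under both terms; not part of either seller's price.
From FOB to CIF, the seller additionally bears: freight, insurance.
CIF price = 97547.67 + 9620.53 + 257.32 = 107425.52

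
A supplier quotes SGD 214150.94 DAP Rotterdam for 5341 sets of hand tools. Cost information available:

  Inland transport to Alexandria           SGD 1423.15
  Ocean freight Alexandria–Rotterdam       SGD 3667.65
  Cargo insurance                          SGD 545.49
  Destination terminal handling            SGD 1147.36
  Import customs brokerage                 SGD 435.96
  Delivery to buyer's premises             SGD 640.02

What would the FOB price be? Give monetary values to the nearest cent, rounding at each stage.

Not relevant to the conversion: inland to port — on the seller under both DAP and FOB; already in the DAP price and stays in the FOB price. brokerage — on the buyer under both terms; not part of either seller's price.
From DAP to FOB, the seller no longer bears: freight, insurance, destination terminal, delivery.
FOB price = 214150.94 − 3667.65 − 545.49 − 1147.36 − 640.02 = 208150.42

FOB price: SGD 208150.42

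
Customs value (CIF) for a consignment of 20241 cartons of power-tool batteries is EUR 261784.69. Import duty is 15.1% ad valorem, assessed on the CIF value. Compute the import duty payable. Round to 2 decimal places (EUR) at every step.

Import duty = 261784.69 × 15.1% = 39529.49

Import duty: EUR 39529.49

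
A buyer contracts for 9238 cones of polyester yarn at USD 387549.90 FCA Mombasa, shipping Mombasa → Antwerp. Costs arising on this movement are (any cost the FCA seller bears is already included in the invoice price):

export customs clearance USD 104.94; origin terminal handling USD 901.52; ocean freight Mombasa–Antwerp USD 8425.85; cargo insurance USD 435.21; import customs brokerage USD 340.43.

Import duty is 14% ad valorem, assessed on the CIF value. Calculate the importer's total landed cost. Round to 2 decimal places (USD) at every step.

FCA: the seller delivers export-cleared goods to the carrier; the buyer bears costs from that point.
Already in the invoice (seller's account under FCA): export clearance — exclude.
CIF value = FCA price + origin terminal + freight + insurance = 387549.90 + 901.52 + 8425.85 + 435.21 = 397312.48
Import duty = 397312.48 × 14% = 55623.75
Buyer bears: origin terminal 901.52 + freight 8425.85 + insurance 435.21 + brokerage 340.43 + duty 55623.75 = 65726.76
Landed cost = invoice 387549.90 + 65726.76 = 453276.66

Total landed cost: USD 453276.66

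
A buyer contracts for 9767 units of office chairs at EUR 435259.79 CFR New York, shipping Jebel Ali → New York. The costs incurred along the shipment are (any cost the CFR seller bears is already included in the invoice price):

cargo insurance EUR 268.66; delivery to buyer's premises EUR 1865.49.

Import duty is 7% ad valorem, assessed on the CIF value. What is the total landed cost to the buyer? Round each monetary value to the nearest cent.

CFR: the seller pays costs through ocean freight to the destination port, but not insurance.
CIF value = CFR price + insurance = 435259.79 + 268.66 = 435528.45
Import duty = 435528.45 × 7% = 30486.99
Buyer bears: insurance 268.66 + delivery 1865.49 + duty 30486.99 = 32621.14
Landed cost = invoice 435259.79 + 32621.14 = 467880.93

Total landed cost: EUR 467880.93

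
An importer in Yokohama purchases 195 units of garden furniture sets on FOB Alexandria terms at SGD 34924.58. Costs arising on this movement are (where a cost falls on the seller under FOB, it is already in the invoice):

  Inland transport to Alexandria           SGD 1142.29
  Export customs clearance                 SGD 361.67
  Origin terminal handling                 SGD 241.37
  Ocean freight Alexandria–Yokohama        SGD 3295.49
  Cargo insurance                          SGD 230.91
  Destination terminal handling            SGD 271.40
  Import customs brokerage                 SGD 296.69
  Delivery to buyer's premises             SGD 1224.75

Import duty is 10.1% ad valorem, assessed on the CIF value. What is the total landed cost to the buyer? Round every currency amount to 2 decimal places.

FOB: the seller bears costs until goods are on board at the origin port; the buyer bears freight, insurance and all costs thereafter.
Already in the invoice (seller's account under FOB): inland to port, export clearance, origin terminal — exclude.
CIF value = FOB price + freight + insurance = 34924.58 + 3295.49 + 230.91 = 38450.98
Import duty = 38450.98 × 10.1% = 3883.55
Buyer bears: freight 3295.49 + insurance 230.91 + destination terminal 271.40 + brokerage 296.69 + delivery 1224.75 + duty 3883.55 = 9202.79
Landed cost = invoice 34924.58 + 9202.79 = 44127.37

Total landed cost: SGD 44127.37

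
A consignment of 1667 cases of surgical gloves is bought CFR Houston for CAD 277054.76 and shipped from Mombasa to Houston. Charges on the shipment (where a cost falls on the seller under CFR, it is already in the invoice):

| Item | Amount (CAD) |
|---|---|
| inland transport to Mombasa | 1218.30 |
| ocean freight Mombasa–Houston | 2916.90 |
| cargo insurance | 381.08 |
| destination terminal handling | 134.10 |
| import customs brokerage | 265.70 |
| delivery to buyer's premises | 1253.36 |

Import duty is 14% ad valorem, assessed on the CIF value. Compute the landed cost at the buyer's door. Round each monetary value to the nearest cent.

Total landed cost: CAD 317930.02

CFR: the seller pays costs through ocean freight to the destination port, but not insurance.
Already in the invoice (seller's account under CFR): inland to port, freight — exclude.
CIF value = CFR price + insurance = 277054.76 + 381.08 = 277435.84
Import duty = 277435.84 × 14% = 38841.02
Buyer bears: insurance 381.08 + destination terminal 134.10 + brokerage 265.70 + delivery 1253.36 + duty 38841.02 = 40875.26
Landed cost = invoice 277054.76 + 40875.26 = 317930.02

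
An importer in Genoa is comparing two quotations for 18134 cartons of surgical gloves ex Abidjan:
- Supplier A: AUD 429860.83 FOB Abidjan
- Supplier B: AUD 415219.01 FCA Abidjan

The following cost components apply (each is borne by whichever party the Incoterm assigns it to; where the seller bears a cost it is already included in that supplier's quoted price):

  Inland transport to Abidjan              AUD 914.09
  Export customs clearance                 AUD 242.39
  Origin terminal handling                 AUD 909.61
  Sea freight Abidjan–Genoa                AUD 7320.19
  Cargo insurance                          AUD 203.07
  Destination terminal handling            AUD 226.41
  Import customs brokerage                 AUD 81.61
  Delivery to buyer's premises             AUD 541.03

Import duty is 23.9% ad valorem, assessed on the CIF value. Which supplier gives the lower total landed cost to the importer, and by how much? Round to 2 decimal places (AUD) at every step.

Supplier B is cheaper by AUD 17014.21

Supplier A (FOB):
CIF value = FOB price + freight + insurance = 429860.83 + 7320.19 + 203.07 = 437384.09
Import duty = 437384.09 × 23.9% = 104534.80
Buyer bears (A): 7320.19 + 203.07 + 226.41 + 81.61 + 541.03 = 8372.31
Landed cost (A) = invoice 429860.83 + 8372.31 + duty 104534.80 = 542767.94
Supplier B (FCA):
CIF value = FCA price + origin terminal + freight + insurance = 415219.01 + 909.61 + 7320.19 + 203.07 = 423651.88
Import duty = 423651.88 × 23.9% = 101252.80
Buyer bears (B): 909.61 + 7320.19 + 203.07 + 226.41 + 81.61 + 541.03 = 9281.92
Landed cost (B) = invoice 415219.01 + 9281.92 + duty 101252.80 = 525753.73
Difference = |542767.94 − 525753.73| = 17014.21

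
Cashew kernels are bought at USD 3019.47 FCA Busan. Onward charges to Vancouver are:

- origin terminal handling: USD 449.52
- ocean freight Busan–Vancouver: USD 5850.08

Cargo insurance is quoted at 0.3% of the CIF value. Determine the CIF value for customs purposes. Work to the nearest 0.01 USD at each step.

CIF value: USD 9347.11

Let C be the CIF value. C = FCA price + pre-shipment costs + freight + 0.3% × C
C − 0.3% × C = 3019.47 + 449.52 + 5850.08
0.997 × C = 9319.07
C = 9319.07 / 0.997 = 9347.11
Insurance premium = 0.3% × 9347.11 = 28.04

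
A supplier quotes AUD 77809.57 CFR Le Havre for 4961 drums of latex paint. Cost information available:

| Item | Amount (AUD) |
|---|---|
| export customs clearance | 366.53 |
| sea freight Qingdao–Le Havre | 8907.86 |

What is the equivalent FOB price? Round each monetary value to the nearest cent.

FOB price: AUD 68901.71

Not relevant to the conversion: export clearance — on the seller under both CFR and FOB; already in the CFR price and stays in the FOB price.
From CFR to FOB, the seller no longer bears: freight.
FOB price = 77809.57 − 8907.86 = 68901.71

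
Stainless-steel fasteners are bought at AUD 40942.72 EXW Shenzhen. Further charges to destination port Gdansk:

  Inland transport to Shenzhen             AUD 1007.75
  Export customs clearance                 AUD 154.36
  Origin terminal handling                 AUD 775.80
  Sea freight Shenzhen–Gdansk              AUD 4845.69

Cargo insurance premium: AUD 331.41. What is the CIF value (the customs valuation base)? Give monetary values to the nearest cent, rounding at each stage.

CIF = EXW price + pre-shipment costs + freight + insurance
CIF = 40942.72 + 1007.75 + 154.36 + 775.80 + 4845.69 + 331.41 = 48057.73

CIF value: AUD 48057.73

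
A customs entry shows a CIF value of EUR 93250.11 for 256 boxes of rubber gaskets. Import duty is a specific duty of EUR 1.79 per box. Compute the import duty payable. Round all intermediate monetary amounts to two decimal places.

Import duty: EUR 458.24

Import duty = 256 × 1.79 = 458.24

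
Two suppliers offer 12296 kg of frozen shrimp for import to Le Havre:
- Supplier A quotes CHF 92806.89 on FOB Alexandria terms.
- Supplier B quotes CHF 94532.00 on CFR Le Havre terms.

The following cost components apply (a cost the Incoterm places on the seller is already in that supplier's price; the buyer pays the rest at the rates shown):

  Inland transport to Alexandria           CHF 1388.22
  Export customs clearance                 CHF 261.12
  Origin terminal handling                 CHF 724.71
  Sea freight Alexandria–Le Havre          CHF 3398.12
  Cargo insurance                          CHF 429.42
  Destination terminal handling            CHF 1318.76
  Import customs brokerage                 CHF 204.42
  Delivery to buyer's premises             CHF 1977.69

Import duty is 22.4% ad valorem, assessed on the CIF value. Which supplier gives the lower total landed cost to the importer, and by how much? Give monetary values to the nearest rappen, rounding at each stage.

Supplier B is cheaper by CHF 2047.76

Supplier A (FOB):
CIF value = FOB price + freight + insurance = 92806.89 + 3398.12 + 429.42 = 96634.43
Import duty = 96634.43 × 22.4% = 21646.11
Buyer bears (A): 3398.12 + 429.42 + 1318.76 + 204.42 + 1977.69 = 7328.41
Landed cost (A) = invoice 92806.89 + 7328.41 + duty 21646.11 = 121781.41
Supplier B (CFR):
CIF value = CFR price + insurance = 94532.00 + 429.42 = 94961.42
Import duty = 94961.42 × 22.4% = 21271.36
Buyer bears (B): 429.42 + 1318.76 + 204.42 + 1977.69 = 3930.29
Landed cost (B) = invoice 94532.00 + 3930.29 + duty 21271.36 = 119733.65
Difference = |121781.41 − 119733.65| = 2047.76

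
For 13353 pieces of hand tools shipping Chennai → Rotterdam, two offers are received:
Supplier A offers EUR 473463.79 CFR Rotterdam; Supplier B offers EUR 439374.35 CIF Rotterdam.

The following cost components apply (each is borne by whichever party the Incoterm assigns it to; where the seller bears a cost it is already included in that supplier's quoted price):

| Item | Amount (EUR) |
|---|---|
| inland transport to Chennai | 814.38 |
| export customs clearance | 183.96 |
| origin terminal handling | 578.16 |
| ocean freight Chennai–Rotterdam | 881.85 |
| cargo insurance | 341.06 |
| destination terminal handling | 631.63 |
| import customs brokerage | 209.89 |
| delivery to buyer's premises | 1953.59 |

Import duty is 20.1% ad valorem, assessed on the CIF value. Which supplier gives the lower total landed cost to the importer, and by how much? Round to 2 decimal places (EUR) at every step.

Supplier B is cheaper by EUR 41351.03

Supplier A (CFR):
CIF value = CFR price + insurance = 473463.79 + 341.06 = 473804.85
Import duty = 473804.85 × 20.1% = 95234.77
Buyer bears (A): 341.06 + 631.63 + 209.89 + 1953.59 = 3136.17
Landed cost (A) = invoice 473463.79 + 3136.17 + duty 95234.77 = 571834.73
Supplier B (CIF):
The CIF price already equals the CIF value: 439374.35
Import duty = 439374.35 × 20.1% = 88314.24
Buyer bears (B): 631.63 + 209.89 + 1953.59 = 2795.11
Landed cost (B) = invoice 439374.35 + 2795.11 + duty 88314.24 = 530483.70
Difference = |571834.73 − 530483.70| = 41351.03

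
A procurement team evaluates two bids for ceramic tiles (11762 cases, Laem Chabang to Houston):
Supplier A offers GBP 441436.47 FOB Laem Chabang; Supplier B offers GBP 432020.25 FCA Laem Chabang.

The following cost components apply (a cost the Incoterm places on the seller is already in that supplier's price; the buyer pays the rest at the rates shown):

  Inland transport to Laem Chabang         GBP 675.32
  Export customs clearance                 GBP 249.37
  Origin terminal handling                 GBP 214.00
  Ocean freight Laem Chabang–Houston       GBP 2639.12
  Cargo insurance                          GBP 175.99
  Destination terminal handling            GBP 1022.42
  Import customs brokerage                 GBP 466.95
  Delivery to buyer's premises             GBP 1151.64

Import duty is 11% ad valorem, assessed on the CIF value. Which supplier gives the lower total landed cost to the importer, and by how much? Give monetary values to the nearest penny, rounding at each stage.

Supplier A (FOB):
CIF value = FOB price + freight + insurance = 441436.47 + 2639.12 + 175.99 = 444251.58
Import duty = 444251.58 × 11% = 48867.67
Buyer bears (A): 2639.12 + 175.99 + 1022.42 + 466.95 + 1151.64 = 5456.12
Landed cost (A) = invoice 441436.47 + 5456.12 + duty 48867.67 = 495760.26
Supplier B (FCA):
CIF value = FCA price + origin terminal + freight + insurance = 432020.25 + 214.00 + 2639.12 + 175.99 = 435049.36
Import duty = 435049.36 × 11% = 47855.43
Buyer bears (B): 214.00 + 2639.12 + 175.99 + 1022.42 + 466.95 + 1151.64 = 5670.12
Landed cost (B) = invoice 432020.25 + 5670.12 + duty 47855.43 = 485545.80
Difference = |495760.26 − 485545.80| = 10214.46

Supplier B is cheaper by GBP 10214.46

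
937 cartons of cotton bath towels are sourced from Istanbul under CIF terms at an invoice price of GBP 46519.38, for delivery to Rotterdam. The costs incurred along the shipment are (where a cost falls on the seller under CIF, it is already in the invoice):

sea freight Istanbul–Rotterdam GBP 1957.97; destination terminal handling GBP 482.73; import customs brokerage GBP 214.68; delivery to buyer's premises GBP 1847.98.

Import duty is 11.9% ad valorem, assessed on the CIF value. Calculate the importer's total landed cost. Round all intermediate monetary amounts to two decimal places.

Total landed cost: GBP 54600.58

CIF: the seller pays costs through ocean freight and marine insurance to the destination port.
Already in the invoice (seller's account under CIF): freight — exclude.
The CIF price already equals the CIF value: 46519.38
Import duty = 46519.38 × 11.9% = 5535.81
Buyer bears: destination terminal 482.73 + brokerage 214.68 + delivery 1847.98 + duty 5535.81 = 8081.20
Landed cost = invoice 46519.38 + 8081.20 = 54600.58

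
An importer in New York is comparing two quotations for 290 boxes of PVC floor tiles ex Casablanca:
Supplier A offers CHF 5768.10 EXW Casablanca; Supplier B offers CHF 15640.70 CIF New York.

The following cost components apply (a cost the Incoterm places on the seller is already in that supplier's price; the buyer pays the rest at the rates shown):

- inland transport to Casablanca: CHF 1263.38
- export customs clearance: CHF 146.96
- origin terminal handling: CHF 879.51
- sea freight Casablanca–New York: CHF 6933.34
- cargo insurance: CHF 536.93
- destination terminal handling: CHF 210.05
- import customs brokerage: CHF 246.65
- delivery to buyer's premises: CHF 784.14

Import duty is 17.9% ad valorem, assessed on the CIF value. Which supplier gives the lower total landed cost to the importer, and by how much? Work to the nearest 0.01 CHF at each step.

Supplier A is cheaper by CHF 132.62

Supplier A (EXW):
CIF value = EXW price + inland to port + export clearance + origin terminal + freight + insurance = 5768.10 + 1263.38 + 146.96 + 879.51 + 6933.34 + 536.93 = 15528.22
Import duty = 15528.22 × 17.9% = 2779.55
Buyer bears (A): 1263.38 + 146.96 + 879.51 + 6933.34 + 536.93 + 210.05 + 246.65 + 784.14 = 11000.96
Landed cost (A) = invoice 5768.10 + 11000.96 + duty 2779.55 = 19548.61
Supplier B (CIF):
The CIF price already equals the CIF value: 15640.70
Import duty = 15640.70 × 17.9% = 2799.69
Buyer bears (B): 210.05 + 246.65 + 784.14 = 1240.84
Landed cost (B) = invoice 15640.70 + 1240.84 + duty 2799.69 = 19681.23
Difference = |19548.61 − 19681.23| = 132.62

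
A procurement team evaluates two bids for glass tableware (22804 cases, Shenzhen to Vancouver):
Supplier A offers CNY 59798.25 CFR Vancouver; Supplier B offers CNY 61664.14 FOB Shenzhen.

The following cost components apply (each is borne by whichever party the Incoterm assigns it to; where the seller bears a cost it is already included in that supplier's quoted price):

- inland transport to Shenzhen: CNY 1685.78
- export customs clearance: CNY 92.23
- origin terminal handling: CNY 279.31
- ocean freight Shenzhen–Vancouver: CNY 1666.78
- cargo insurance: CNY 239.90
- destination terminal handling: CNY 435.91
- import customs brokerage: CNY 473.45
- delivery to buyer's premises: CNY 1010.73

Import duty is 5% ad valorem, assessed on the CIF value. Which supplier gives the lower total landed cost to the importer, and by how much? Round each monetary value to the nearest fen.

Supplier A is cheaper by CNY 3709.30

Supplier A (CFR):
CIF value = CFR price + insurance = 59798.25 + 239.90 = 60038.15
Import duty = 60038.15 × 5% = 3001.91
Buyer bears (A): 239.90 + 435.91 + 473.45 + 1010.73 = 2159.99
Landed cost (A) = invoice 59798.25 + 2159.99 + duty 3001.91 = 64960.15
Supplier B (FOB):
CIF value = FOB price + freight + insurance = 61664.14 + 1666.78 + 239.90 = 63570.82
Import duty = 63570.82 × 5% = 3178.54
Buyer bears (B): 1666.78 + 239.90 + 435.91 + 473.45 + 1010.73 = 3826.77
Landed cost (B) = invoice 61664.14 + 3826.77 + duty 3178.54 = 68669.45
Difference = |64960.15 − 68669.45| = 3709.30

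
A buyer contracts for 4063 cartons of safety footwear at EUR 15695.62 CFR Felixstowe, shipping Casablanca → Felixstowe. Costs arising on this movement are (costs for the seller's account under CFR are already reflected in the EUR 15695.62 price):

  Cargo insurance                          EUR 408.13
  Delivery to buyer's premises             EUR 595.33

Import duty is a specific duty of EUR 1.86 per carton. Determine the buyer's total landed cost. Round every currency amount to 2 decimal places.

CFR: the seller pays costs through ocean freight to the destination port, but not insurance.
CIF value = CFR price + insurance = 15695.62 + 408.13 = 16103.75
Import duty = 4063 × 1.86 = 7557.18
Buyer bears: insurance 408.13 + delivery 595.33 + duty 7557.18 = 8560.64
Landed cost = invoice 15695.62 + 8560.64 = 24256.26

Total landed cost: EUR 24256.26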